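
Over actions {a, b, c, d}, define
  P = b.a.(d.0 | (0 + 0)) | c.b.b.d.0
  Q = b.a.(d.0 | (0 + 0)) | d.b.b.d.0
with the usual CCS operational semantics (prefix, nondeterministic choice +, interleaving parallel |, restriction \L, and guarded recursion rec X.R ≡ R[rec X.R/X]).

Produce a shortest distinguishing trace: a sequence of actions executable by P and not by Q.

c

LTS(P): 20 reachable states
  m0 = b.a.(d.0 | (0 + 0)) | c.b.b.d.0 → ··b··> m1, ··c··> m2
  m1 = a.(d.0 | (0 + 0)) | c.b.b.d.0 → ··a··> m3, ··c··> m4
  m2 = b.a.(d.0 | (0 + 0)) | b.b.d.0 → ··b··> m4, ··b··> m5
  m3 = d.0 | (0 + 0) | c.b.b.d.0 → ··c··> m6, ··d··> m7
  m4 = a.(d.0 | (0 + 0)) | b.b.d.0 → ··a··> m6, ··b··> m8
  m5 = b.a.(d.0 | (0 + 0)) | b.d.0 → ··b··> m8, ··b··> m9
  m6 = d.0 | (0 + 0) | b.b.d.0 → ··b··> m10, ··d··> m11
  m7 = 0 | (0 + 0) | c.b.b.d.0 → ··c··> m11
  m8 = a.(d.0 | (0 + 0)) | b.d.0 → ··a··> m10, ··b··> m12
  m9 = b.a.(d.0 | (0 + 0)) | d.0 → ··b··> m12, ··d··> m13
  m10 = d.0 | (0 + 0) | b.d.0 → ··b··> m14, ··d··> m15
  m11 = 0 | (0 + 0) | b.b.d.0 → ··b··> m15
  m12 = a.(d.0 | (0 + 0)) | d.0 → ··a··> m14, ··d··> m16
  m13 = b.a.(d.0 | (0 + 0)) | 0 → ··b··> m16
  m14 = d.0 | (0 + 0) | d.0 → ··d··> m17, ··d··> m18
  m15 = 0 | (0 + 0) | b.d.0 → ··b··> m17
  m16 = a.(d.0 | (0 + 0)) | 0 → ··a··> m18
  m17 = 0 | (0 + 0) | d.0 → ··d··> m19
  m18 = d.0 | (0 + 0) | 0 → ··d··> m19
  m19 = 0 | (0 + 0) | 0 → ·
LTS(Q): 20 reachable states
  n0 = b.a.(d.0 | (0 + 0)) | d.b.b.d.0 → ··b··> n1, ··d··> n2
  n1 = a.(d.0 | (0 + 0)) | d.b.b.d.0 → ··a··> n3, ··d··> n4
  n2 = b.a.(d.0 | (0 + 0)) | b.b.d.0 → ··b··> n4, ··b··> n5
  n3 = d.0 | (0 + 0) | d.b.b.d.0 → ··d··> n6, ··d··> n7
  n4 = a.(d.0 | (0 + 0)) | b.b.d.0 → ··a··> n7, ··b··> n8
  n5 = b.a.(d.0 | (0 + 0)) | b.d.0 → ··b··> n8, ··b··> n9
  n6 = 0 | (0 + 0) | d.b.b.d.0 → ··d··> n10
  n7 = d.0 | (0 + 0) | b.b.d.0 → ··b··> n11, ··d··> n10
  n8 = a.(d.0 | (0 + 0)) | b.d.0 → ··a··> n11, ··b··> n12
  n9 = b.a.(d.0 | (0 + 0)) | d.0 → ··b··> n12, ··d··> n13
  n10 = 0 | (0 + 0) | b.b.d.0 → ··b··> n14
  n11 = d.0 | (0 + 0) | b.d.0 → ··b··> n15, ··d··> n14
  n12 = a.(d.0 | (0 + 0)) | d.0 → ··a··> n15, ··d··> n16
  n13 = b.a.(d.0 | (0 + 0)) | 0 → ··b··> n16
  n14 = 0 | (0 + 0) | b.d.0 → ··b··> n17
  n15 = d.0 | (0 + 0) | d.0 → ··d··> n17, ··d··> n18
  n16 = a.(d.0 | (0 + 0)) | 0 → ··a··> n18
  n17 = 0 | (0 + 0) | d.0 → ··d··> n19
  n18 = d.0 | (0 + 0) | 0 → ··d··> n19
  n19 = 0 | (0 + 0) | 0 → ·
Executing c from P (initial set {m0}):
  after c @ step 1: {m2}
  — P admits the full trace.
Executing c from Q (initial set {n0}):
  after c @ step 1: ∅  — Q cannot continue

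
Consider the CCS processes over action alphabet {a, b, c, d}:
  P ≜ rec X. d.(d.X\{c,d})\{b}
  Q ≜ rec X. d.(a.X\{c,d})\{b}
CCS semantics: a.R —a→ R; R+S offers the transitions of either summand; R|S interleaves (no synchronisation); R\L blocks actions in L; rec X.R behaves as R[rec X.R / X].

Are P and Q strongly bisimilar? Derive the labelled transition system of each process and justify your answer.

Reachable graph of P (3 states):
  u0 = rec X. d.(d.X\{c,d})\{b} ⊢ -d-> u1
  u1 = (d.(rec X. d.(d.X\{c,d})\{b})\{c,d})\{b} ⊢ -d-> u2
  u2 = (rec X. d.(d.X\{c,d})\{b})\{c,d}\{b} ⊢ (no moves)
Reachable graph of Q (3 states):
  v0 = rec X. d.(a.X\{c,d})\{b} ⊢ -d-> v1
  v1 = (a.(rec X. d.(a.X\{c,d})\{b})\{c,d})\{b} ⊢ -a-> v2
  v2 = (rec X. d.(a.X\{c,d})\{b})\{c,d}\{b} ⊢ (no moves)
Bisimilarity quotient blocks:
  B0 = {u0}
  B1 = {u1}
  B2 = {u2, v2}
  B3 = {v0}
  B4 = {v1}
u0 ∈ B0, v0 ∈ B3 → different blocks

not bisimilar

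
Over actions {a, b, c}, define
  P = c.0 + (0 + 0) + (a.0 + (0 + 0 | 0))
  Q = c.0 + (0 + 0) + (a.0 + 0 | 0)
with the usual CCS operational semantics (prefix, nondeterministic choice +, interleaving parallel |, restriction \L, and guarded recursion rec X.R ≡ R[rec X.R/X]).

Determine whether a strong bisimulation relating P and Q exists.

Reachable graph of P (2 states):
  u0 = c.0 + (0 + 0) + (a.0 + (0 + 0 | 0)) ⊢ —a→ u1, —c→ u1
  u1 = 0 ⊢ deadlocked
Reachable graph of Q (2 states):
  v0 = c.0 + (0 + 0) + (a.0 + 0 | 0) ⊢ —a→ v1, —c→ v1
  v1 = 0 ⊢ deadlocked
Coarsest stable partition (strong bisimilarity classes):
  B0 = {u0, v0}
  B1 = {u1, v1}
u0 ∈ B0, v0 ∈ B0 → same block

P ~ Q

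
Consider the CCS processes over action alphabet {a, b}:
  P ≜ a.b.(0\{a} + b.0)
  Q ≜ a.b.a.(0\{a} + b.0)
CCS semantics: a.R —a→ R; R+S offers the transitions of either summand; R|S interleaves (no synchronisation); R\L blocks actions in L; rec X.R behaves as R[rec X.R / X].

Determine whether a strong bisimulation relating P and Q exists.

LTS(P): 4 reachable states
  s0 = a.b.(0\{a} + b.0) | --a--▸ s1
  s1 = b.(0\{a} + b.0) | --b--▸ s2
  s2 = 0\{a} + b.0 | --b--▸ s3
  s3 = 0 | ∅
LTS(Q): 5 reachable states
  t0 = a.b.a.(0\{a} + b.0) | --a--▸ t1
  t1 = b.a.(0\{a} + b.0) | --b--▸ t2
  t2 = a.(0\{a} + b.0) | --a--▸ t3
  t3 = 0\{a} + b.0 | --b--▸ t4
  t4 = 0 | ∅
Bisimilarity quotient blocks:
  B0 = {s0}
  B1 = {s1}
  B2 = {s2, t3}
  B3 = {s3, t4}
  B4 = {t0}
  B5 = {t1}
  B6 = {t2}
s0 ∈ B0, t0 ∈ B4 → different blocks

NO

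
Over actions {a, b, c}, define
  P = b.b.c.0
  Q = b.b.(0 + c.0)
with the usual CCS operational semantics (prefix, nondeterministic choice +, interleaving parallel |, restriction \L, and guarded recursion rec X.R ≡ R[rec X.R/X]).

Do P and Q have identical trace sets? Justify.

Reachable graph of P (4 states):
  p0 = b.b.c.0 :: =b=> p1
  p1 = b.c.0 :: =b=> p2
  p2 = c.0 :: =c=> p3
  p3 = 0 :: deadlocked
Reachable graph of Q (4 states):
  q0 = b.b.(0 + c.0) :: =b=> q1
  q1 = b.(0 + c.0) :: =b=> q2
  q2 = 0 + c.0 :: =c=> q3
  q3 = 0 :: deadlocked
Bisimilarity quotient blocks:
  B0 = {p0, q0}
  B1 = {p1, q1}
  B2 = {p2, q2}
  B3 = {p3, q3}
p0 ∈ B0, q0 ∈ B0 → same block
Bisimilar ⇒ trace-equivalent.

YES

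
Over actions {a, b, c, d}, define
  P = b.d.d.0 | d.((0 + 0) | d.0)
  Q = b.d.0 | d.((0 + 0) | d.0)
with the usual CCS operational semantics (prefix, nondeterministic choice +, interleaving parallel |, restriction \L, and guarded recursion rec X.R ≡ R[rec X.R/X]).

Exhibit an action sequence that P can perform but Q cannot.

LTS(P): 12 reachable states
  p0 = b.d.d.0 | d.((0 + 0) | d.0) | -b-> p1, -d-> p2
  p1 = d.d.0 | d.((0 + 0) | d.0) | -d-> p3, -d-> p4
  p2 = b.d.d.0 | ((0 + 0) | d.0) | -b-> p4, -d-> p5
  p3 = d.0 | d.((0 + 0) | d.0) | -d-> p6, -d-> p7
  p4 = d.d.0 | ((0 + 0) | d.0) | -d-> p7, -d-> p8
  p5 = b.d.d.0 | ((0 + 0) | 0) | -b-> p8
  p6 = 0 | d.((0 + 0) | d.0) | -d-> p9
  p7 = d.0 | ((0 + 0) | d.0) | -d-> p10, -d-> p9
  p8 = d.d.0 | ((0 + 0) | 0) | -d-> p10
  p9 = 0 | ((0 + 0) | d.0) | -d-> p11
  p10 = d.0 | ((0 + 0) | 0) | -d-> p11
  p11 = 0 | ((0 + 0) | 0) | ∅
LTS(Q): 9 reachable states
  q0 = b.d.0 | d.((0 + 0) | d.0) | -b-> q1, -d-> q2
  q1 = d.0 | d.((0 + 0) | d.0) | -d-> q3, -d-> q4
  q2 = b.d.0 | ((0 + 0) | d.0) | -b-> q4, -d-> q5
  q3 = 0 | d.((0 + 0) | d.0) | -d-> q6
  q4 = d.0 | ((0 + 0) | d.0) | -d-> q6, -d-> q7
  q5 = b.d.0 | ((0 + 0) | 0) | -b-> q7
  q6 = 0 | ((0 + 0) | d.0) | -d-> q8
  q7 = d.0 | ((0 + 0) | 0) | -d-> q8
  q8 = 0 | ((0 + 0) | 0) | ∅
Executing bdddd from P (initial set {p0}):
  [1] b ⇒ {p1}
  [2] d ⇒ {p3, p4}
  [3] d ⇒ {p6, p7, p8}
  [4] d ⇒ {p10, p9}
  [5] d ⇒ {p11}
  — P admits the full trace.
Executing bdddd from Q (initial set {q0}):
  [1] b ⇒ {q1}
  [2] d ⇒ {q3, q4}
  [3] d ⇒ {q6, q7}
  [4] d ⇒ {q8}
  [5] d ⇒ ∅ (Q stuck)

bdddd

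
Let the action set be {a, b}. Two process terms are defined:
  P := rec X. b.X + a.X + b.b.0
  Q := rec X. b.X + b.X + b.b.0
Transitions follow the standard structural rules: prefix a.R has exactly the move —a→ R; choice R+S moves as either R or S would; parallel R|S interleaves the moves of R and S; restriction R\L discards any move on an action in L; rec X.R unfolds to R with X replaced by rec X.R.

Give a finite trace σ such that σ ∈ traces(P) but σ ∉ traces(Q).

a

Reachable graph of P (3 states):
  p0 = rec X. b.X + a.X + b.b.0 → --a--▸ p0, --b--▸ p0, --b--▸ p1
  p1 = b.0 → --b--▸ p2
  p2 = 0 → stopped
Reachable graph of Q (3 states):
  q0 = rec X. b.X + b.X + b.b.0 → --b--▸ q0, --b--▸ q1
  q1 = b.0 → --b--▸ q2
  q2 = 0 → stopped
Trace ⟨a⟩ through P, begin at {p0}:
  step 1 (a): {p0}
  ✓ P
Trace ⟨a⟩ through Q, begin at {q0}:
  step 1 (a): ∅  — Q cannot continue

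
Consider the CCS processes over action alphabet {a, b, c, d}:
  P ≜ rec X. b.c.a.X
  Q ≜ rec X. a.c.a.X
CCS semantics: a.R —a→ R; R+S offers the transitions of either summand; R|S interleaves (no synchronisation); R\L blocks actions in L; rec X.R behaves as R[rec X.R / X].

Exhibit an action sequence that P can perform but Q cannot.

P's transition system — 3 states:
  m0 = rec X. b.c.a.X has moves --b--▸ m1
  m1 = c.a.(rec X. b.c.a.X) has moves --c--▸ m2
  m2 = a.(rec X. b.c.a.X) has moves --a--▸ m0
Q's transition system — 3 states:
  n0 = rec X. a.c.a.X has moves --a--▸ n1
  n1 = c.a.(rec X. a.c.a.X) has moves --c--▸ n2
  n2 = a.(rec X. a.c.a.X) has moves --a--▸ n0
Executing b from P (initial set {m0}):
  step 1 (b): {m1}
  — P admits the full trace.
Executing b from Q (initial set {n0}):
  step 1 (b): ∅ (Q stuck)

b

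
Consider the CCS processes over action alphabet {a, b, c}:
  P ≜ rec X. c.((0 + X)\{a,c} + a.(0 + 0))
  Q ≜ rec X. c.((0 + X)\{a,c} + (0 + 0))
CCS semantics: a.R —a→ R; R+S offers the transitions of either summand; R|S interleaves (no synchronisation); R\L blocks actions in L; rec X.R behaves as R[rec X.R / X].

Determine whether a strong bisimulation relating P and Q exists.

LTS(P): 3 reachable states
  s0 = rec X. c.((0 + X)\{a,c} + a.(0 + 0)) → --c--▸ s1
  s1 = (0 + (rec X. c.((0 + X)\{a,c} + a.(0 + 0))))\{a,c} + a.(0 + 0) → --a--▸ s2
  s2 = 0 + 0 → (no moves)
LTS(Q): 2 reachable states
  t0 = rec X. c.((0 + X)\{a,c} + (0 + 0)) → --c--▸ t1
  t1 = (0 + (rec X. c.((0 + X)\{a,c} + (0 + 0))))\{a,c} + (0 + 0) → (no moves)
Coarsest stable partition (strong bisimilarity classes):
  B0 = {s0}
  B1 = {s1}
  B2 = {s2, t1}
  B3 = {t0}
s0 ∈ B0, t0 ∈ B3 → different blocks

P ≁ Q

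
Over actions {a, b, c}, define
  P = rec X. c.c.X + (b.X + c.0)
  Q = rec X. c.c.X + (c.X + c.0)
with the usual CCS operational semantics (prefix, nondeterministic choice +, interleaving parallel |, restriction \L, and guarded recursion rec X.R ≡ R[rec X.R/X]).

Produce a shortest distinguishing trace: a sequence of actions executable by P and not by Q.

P's transition system — 3 states:
  u0 = rec X. c.c.X + (b.X + c.0) has moves -b-> u0, -c-> u1, -c-> u2
  u1 = 0 has moves deadlocked
  u2 = c.(rec X. c.c.X + (b.X + c.0)) has moves -c-> u0
Q's transition system — 3 states:
  v0 = rec X. c.c.X + (c.X + c.0) has moves -c-> v0, -c-> v1, -c-> v2
  v1 = 0 has moves deadlocked
  v2 = c.(rec X. c.c.X + (c.X + c.0)) has moves -c-> v0
Run σ = ⟨b⟩ on P: start {u0}
  step 1 (b): {u0}
  — P admits the full trace.
Run σ = ⟨b⟩ on Q: start {v0}
  step 1 (b): no successor for Q

b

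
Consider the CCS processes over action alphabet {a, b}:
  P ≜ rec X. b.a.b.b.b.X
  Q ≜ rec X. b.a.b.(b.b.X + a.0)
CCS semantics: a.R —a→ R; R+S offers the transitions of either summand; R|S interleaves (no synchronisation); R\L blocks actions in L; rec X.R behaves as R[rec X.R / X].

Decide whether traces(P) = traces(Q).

NO — witness ⟨baba⟩

LTS(P): 5 reachable states
  p0 = rec X. b.a.b.b.b.X → ··b··> p1
  p1 = a.b.b.b.(rec X. b.a.b.b.b.X) → ··a··> p2
  p2 = b.b.b.(rec X. b.a.b.b.b.X) → ··b··> p3
  p3 = b.b.(rec X. b.a.b.b.b.X) → ··b··> p4
  p4 = b.(rec X. b.a.b.b.b.X) → ··b··> p0
LTS(Q): 6 reachable states
  q0 = rec X. b.a.b.(b.b.X + a.0) → ··b··> q1
  q1 = a.b.(b.b.(rec X. b.a.b.(b.b.X + a.0)) + a.0) → ··a··> q2
  q2 = b.(b.b.(rec X. b.a.b.(b.b.X + a.0)) + a.0) → ··b··> q3
  q3 = b.b.(rec X. b.a.b.(b.b.X + a.0)) + a.0 → ··a··> q4, ··b··> q5
  q4 = 0 → stopped
  q5 = b.(rec X. b.a.b.(b.b.X + a.0)) → ··b··> q0
Executing baba from Q (initial set {q0}):
  [1] b ⇒ {q1}
  [2] a ⇒ {q2}
  [3] b ⇒ {q3}
  [4] a ⇒ {q4}
  ✓ Q
Executing baba from P (initial set {p0}):
  [1] b ⇒ {p1}
  [2] a ⇒ {p2}
  [3] b ⇒ {p3}
  [4] a ⇒ ∅ (P stuck)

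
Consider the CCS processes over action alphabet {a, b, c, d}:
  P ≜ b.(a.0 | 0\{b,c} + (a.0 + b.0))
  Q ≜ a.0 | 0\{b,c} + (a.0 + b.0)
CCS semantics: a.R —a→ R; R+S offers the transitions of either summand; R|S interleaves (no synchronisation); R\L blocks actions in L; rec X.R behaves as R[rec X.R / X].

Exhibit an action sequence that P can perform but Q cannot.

Reachable graph of P (4 states):
  p0 = b.(a.0 | 0\{b,c} + (a.0 + b.0)) | -b-> p1
  p1 = a.0 | 0\{b,c} + (a.0 + b.0) | -a-> p2, -a-> p3, -b-> p2
  p2 = 0 | ∅
  p3 = 0 | 0\{b,c} | ∅
Reachable graph of Q (3 states):
  q0 = a.0 | 0\{b,c} + (a.0 + b.0) | -a-> q1, -a-> q2, -b-> q1
  q1 = 0 | ∅
  q2 = 0 | 0\{b,c} | ∅
Trace ⟨ba⟩ through P, begin at {p0}:
  after b @ step 1: {p1}
  after a @ step 2: {p2, p3}
  — P admits the full trace.
Trace ⟨ba⟩ through Q, begin at {q0}:
  after b @ step 1: {q1}
  after a @ step 2: ∅  — Q cannot continue

ba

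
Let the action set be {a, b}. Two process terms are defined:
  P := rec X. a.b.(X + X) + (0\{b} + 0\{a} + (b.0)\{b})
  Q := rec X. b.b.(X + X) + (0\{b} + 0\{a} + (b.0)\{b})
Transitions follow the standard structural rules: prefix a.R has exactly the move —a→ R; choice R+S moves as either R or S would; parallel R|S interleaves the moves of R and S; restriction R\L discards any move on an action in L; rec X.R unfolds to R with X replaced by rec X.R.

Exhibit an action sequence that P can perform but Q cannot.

P's transition system — 3 states:
  p0 = rec X. a.b.(X + X) + (0\{b} + 0\{a} + (b.0)\{b}) | ··a··> p1
  p1 = b.((rec X. a.b.(X + X) + (0\{b} + 0\{a} + (b.0)\{b})) + (rec X. a.b.(X + X) + (0\{b} + 0\{a} + (b.0)\{b}))) | ··b··> p2
  p2 = (rec X. a.b.(X + X) + (0\{b} + 0\{a} + (b.0)\{b})) + (rec X. a.b.(X + X) + (0\{b} + 0\{a} + (b.0)\{b})) | ··a··> p1
Q's transition system — 3 states:
  q0 = rec X. b.b.(X + X) + (0\{b} + 0\{a} + (b.0)\{b}) | ··b··> q1
  q1 = b.((rec X. b.b.(X + X) + (0\{b} + 0\{a} + (b.0)\{b})) + (rec X. b.b.(X + X) + (0\{b} + 0\{a} + (b.0)\{b}))) | ··b··> q2
  q2 = (rec X. b.b.(X + X) + (0\{b} + 0\{a} + (b.0)\{b})) + (rec X. b.b.(X + X) + (0\{b} + 0\{a} + (b.0)\{b})) | ··b··> q1
Executing a from P (initial set {p0}):
  [1] a ⇒ {p1}
  P completes σ.
Executing a from Q (initial set {q0}):
  [1] a ⇒ ∅ (Q stuck)

a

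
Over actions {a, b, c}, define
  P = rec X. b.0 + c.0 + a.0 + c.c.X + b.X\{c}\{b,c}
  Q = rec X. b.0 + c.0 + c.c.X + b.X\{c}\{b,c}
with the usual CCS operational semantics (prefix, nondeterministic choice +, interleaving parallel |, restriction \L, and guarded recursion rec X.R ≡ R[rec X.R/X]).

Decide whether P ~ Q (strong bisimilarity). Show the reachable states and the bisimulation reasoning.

P's transition system — 5 states:
  p0 = rec X. b.0 + c.0 + a.0 + c.c.X + b.X\{c}\{b,c} | =a=> p1, =b=> p1, =b=> p2, =c=> p1, =c=> p3
  p1 = 0 | deadlocked
  p2 = (rec X. b.0 + c.0 + a.0 + c.c.X + b.X\{c}\{b,c})\{c}\{b,c} | =a=> p4
  p3 = c.(rec X. b.0 + c.0 + a.0 + c.c.X + b.X\{c}\{b,c}) | =c=> p0
  p4 = 0\{c}\{b,c} | deadlocked
Q's transition system — 4 states:
  q0 = rec X. b.0 + c.0 + c.c.X + b.X\{c}\{b,c} | =b=> q1, =b=> q2, =c=> q2, =c=> q3
  q1 = (rec X. b.0 + c.0 + c.c.X + b.X\{c}\{b,c})\{c}\{b,c} | deadlocked
  q2 = 0 | deadlocked
  q3 = c.(rec X. b.0 + c.0 + c.c.X + b.X\{c}\{b,c}) | =c=> q0
Partition-refinement fixed point:
  B0 = {p0}
  B1 = {p1, p4, q1, q2}
  B2 = {p3}
  B3 = {p2}
  B4 = {q0}
  B5 = {q3}
p0 ∈ B0, q0 ∈ B4 → different blocks

P ≁ Q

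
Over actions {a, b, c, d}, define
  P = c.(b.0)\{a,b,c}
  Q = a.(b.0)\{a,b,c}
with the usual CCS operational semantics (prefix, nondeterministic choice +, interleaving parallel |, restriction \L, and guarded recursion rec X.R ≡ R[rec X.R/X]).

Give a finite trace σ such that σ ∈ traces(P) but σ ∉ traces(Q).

c

LTS(P): 2 reachable states
  u0 = c.(b.0)\{a,b,c} ⊢ -c-> u1
  u1 = (b.0)\{a,b,c} ⊢ ∅
LTS(Q): 2 reachable states
  v0 = a.(b.0)\{a,b,c} ⊢ -a-> v1
  v1 = (b.0)\{a,b,c} ⊢ ∅
Trace ⟨c⟩ through P, begin at {u0}:
  after c @ step 1: {u1}
  — P admits the full trace.
Trace ⟨c⟩ through Q, begin at {v0}:
  after c @ step 1: ∅ (Q stuck)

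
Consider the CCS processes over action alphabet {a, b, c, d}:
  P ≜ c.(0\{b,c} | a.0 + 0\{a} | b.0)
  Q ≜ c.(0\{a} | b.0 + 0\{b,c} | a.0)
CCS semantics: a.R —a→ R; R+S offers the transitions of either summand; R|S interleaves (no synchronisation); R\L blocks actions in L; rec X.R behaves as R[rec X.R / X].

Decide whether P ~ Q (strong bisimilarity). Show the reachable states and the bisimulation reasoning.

P's transition system — 4 states:
  p0 = c.(0\{b,c} | a.0 + 0\{a} | b.0) :: —c→ p1
  p1 = 0\{b,c} | a.0 + 0\{a} | b.0 :: —a→ p2, —b→ p3
  p2 = 0\{b,c} | 0 :: deadlocked
  p3 = 0\{a} | 0 :: deadlocked
Q's transition system — 4 states:
  q0 = c.(0\{a} | b.0 + 0\{b,c} | a.0) :: —c→ q1
  q1 = 0\{a} | b.0 + 0\{b,c} | a.0 :: —a→ q2, —b→ q3
  q2 = 0\{b,c} | 0 :: deadlocked
  q3 = 0\{a} | 0 :: deadlocked
Bisimilarity quotient blocks:
  B0 = {p0, q0}
  B1 = {p1, q1}
  B2 = {p2, p3, q2, q3}
p0 ∈ B0, q0 ∈ B0 → same block

YES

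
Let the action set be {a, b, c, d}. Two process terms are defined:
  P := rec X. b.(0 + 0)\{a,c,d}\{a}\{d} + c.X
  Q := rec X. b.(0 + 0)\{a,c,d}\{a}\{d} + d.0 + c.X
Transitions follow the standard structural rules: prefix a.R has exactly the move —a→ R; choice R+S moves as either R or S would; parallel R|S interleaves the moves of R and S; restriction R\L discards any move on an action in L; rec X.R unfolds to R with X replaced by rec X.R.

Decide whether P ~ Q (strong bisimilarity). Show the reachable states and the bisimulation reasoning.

P ≁ Q

P's transition system — 2 states:
  u0 = rec X. b.(0 + 0)\{a,c,d}\{a}\{d} + c.X | -b-> u1, -c-> u0
  u1 = (0 + 0)\{a,c,d}\{a}\{d} | ·
Q's transition system — 3 states:
  v0 = rec X. b.(0 + 0)\{a,c,d}\{a}\{d} + d.0 + c.X | -b-> v1, -c-> v0, -d-> v2
  v1 = (0 + 0)\{a,c,d}\{a}\{d} | ·
  v2 = 0 | ·
Bisimilarity quotient blocks:
  B0 = {u0}
  B1 = {u1, v1, v2}
  B2 = {v0}
u0 ∈ B0, v0 ∈ B2 → different blocks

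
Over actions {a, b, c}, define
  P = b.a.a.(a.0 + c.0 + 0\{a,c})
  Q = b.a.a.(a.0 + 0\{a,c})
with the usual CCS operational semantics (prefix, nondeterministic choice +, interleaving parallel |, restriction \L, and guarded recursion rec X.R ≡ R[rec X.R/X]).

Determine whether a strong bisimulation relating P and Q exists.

not bisimilar

LTS(P): 5 reachable states
  u0 = b.a.a.(a.0 + c.0 + 0\{a,c}) → ··b··> u1
  u1 = a.a.(a.0 + c.0 + 0\{a,c}) → ··a··> u2
  u2 = a.(a.0 + c.0 + 0\{a,c}) → ··a··> u3
  u3 = a.0 + c.0 + 0\{a,c} → ··a··> u4, ··c··> u4
  u4 = 0 → deadlocked
LTS(Q): 5 reachable states
  v0 = b.a.a.(a.0 + 0\{a,c}) → ··b··> v1
  v1 = a.a.(a.0 + 0\{a,c}) → ··a··> v2
  v2 = a.(a.0 + 0\{a,c}) → ··a··> v3
  v3 = a.0 + 0\{a,c} → ··a··> v4
  v4 = 0 → deadlocked
Bisimilarity quotient blocks:
  B0 = {u0}
  B1 = {u1}
  B2 = {u2}
  B3 = {u3}
  B4 = {u4, v4}
  B5 = {v0}
  B6 = {v1}
  B7 = {v2}
  B8 = {v3}
u0 ∈ B0, v0 ∈ B5 → different blocks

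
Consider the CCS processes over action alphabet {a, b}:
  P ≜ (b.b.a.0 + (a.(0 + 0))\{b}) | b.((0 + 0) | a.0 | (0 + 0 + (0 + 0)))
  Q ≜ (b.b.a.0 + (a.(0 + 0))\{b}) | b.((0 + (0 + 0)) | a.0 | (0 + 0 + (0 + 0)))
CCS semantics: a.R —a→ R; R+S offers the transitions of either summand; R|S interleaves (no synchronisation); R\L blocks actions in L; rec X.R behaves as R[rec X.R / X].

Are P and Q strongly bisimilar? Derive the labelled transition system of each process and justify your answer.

P's transition system — 15 states:
  u0 = (b.b.a.0 + (a.(0 + 0))\{b}) | b.((0 + 0) | a.0 | (0 + 0 + (0 + 0))) | =a=> u1, =b=> u2, =b=> u3
  u1 = (0 + 0)\{b} | b.((0 + 0) | a.0 | (0 + 0 + (0 + 0))) | =b=> u4
  u2 = (b.b.a.0 + (a.(0 + 0))\{b}) | ((0 + 0) | a.0 | (0 + 0 + (0 + 0))) | =a=> u4, =a=> u5, =b=> u6
  u3 = b.a.0 | b.((0 + 0) | a.0 | (0 + 0 + (0 + 0))) | =b=> u6, =b=> u7
  u4 = (0 + 0)\{b} | ((0 + 0) | a.0 | (0 + 0 + (0 + 0))) | =a=> u8
  u5 = (b.b.a.0 + (a.(0 + 0))\{b}) | ((0 + 0) | 0 | (0 + 0 + (0 + 0))) | =a=> u8, =b=> u9
  u6 = b.a.0 | ((0 + 0) | a.0 | (0 + 0 + (0 + 0))) | =a=> u9, =b=> u10
  u7 = a.0 | b.((0 + 0) | a.0 | (0 + 0 + (0 + 0))) | =a=> u11, =b=> u10
  u8 = (0 + 0)\{b} | ((0 + 0) | 0 | (0 + 0 + (0 + 0))) | ·
  u9 = b.a.0 | ((0 + 0) | 0 | (0 + 0 + (0 + 0))) | =b=> u12
  u10 = a.0 | ((0 + 0) | a.0 | (0 + 0 + (0 + 0))) | =a=> u12, =a=> u13
  u11 = 0 | b.((0 + 0) | a.0 | (0 + 0 + (0 + 0))) | =b=> u13
  u12 = a.0 | ((0 + 0) | 0 | (0 + 0 + (0 + 0))) | =a=> u14
  u13 = 0 | ((0 + 0) | a.0 | (0 + 0 + (0 + 0))) | =a=> u14
  u14 = 0 | ((0 + 0) | 0 | (0 + 0 + (0 + 0))) | ·
Q's transition system — 15 states:
  v0 = (b.b.a.0 + (a.(0 + 0))\{b}) | b.((0 + (0 + 0)) | a.0 | (0 + 0 + (0 + 0))) | =a=> v1, =b=> v2, =b=> v3
  v1 = (0 + 0)\{b} | b.((0 + (0 + 0)) | a.0 | (0 + 0 + (0 + 0))) | =b=> v4
  v2 = (b.b.a.0 + (a.(0 + 0))\{b}) | ((0 + (0 + 0)) | a.0 | (0 + 0 + (0 + 0))) | =a=> v4, =a=> v5, =b=> v6
  v3 = b.a.0 | b.((0 + (0 + 0)) | a.0 | (0 + 0 + (0 + 0))) | =b=> v6, =b=> v7
  v4 = (0 + 0)\{b} | ((0 + (0 + 0)) | a.0 | (0 + 0 + (0 + 0))) | =a=> v8
  v5 = (b.b.a.0 + (a.(0 + 0))\{b}) | ((0 + (0 + 0)) | 0 | (0 + 0 + (0 + 0))) | =a=> v8, =b=> v9
  v6 = b.a.0 | ((0 + (0 + 0)) | a.0 | (0 + 0 + (0 + 0))) | =a=> v9, =b=> v10
  v7 = a.0 | b.((0 + (0 + 0)) | a.0 | (0 + 0 + (0 + 0))) | =a=> v11, =b=> v10
  v8 = (0 + 0)\{b} | ((0 + (0 + 0)) | 0 | (0 + 0 + (0 + 0))) | ·
  v9 = b.a.0 | ((0 + (0 + 0)) | 0 | (0 + 0 + (0 + 0))) | =b=> v12
  v10 = a.0 | ((0 + (0 + 0)) | a.0 | (0 + 0 + (0 + 0))) | =a=> v12, =a=> v13
  v11 = 0 | b.((0 + (0 + 0)) | a.0 | (0 + 0 + (0 + 0))) | =b=> v13
  v12 = a.0 | ((0 + (0 + 0)) | 0 | (0 + 0 + (0 + 0))) | =a=> v14
  v13 = 0 | ((0 + (0 + 0)) | a.0 | (0 + 0 + (0 + 0))) | =a=> v14
  v14 = 0 | ((0 + (0 + 0)) | 0 | (0 + 0 + (0 + 0))) | ·
Coarsest stable partition (strong bisimilarity classes):
  B0 = {u0, v0}
  B1 = {u1, u11, u9, v1, v11, v9}
  B2 = {u12, u13, u4, v12, v13, v4}
  B3 = {u14, u8, v14, v8}
  B4 = {u2, v2}
  B5 = {u6, u7, v6, v7}
  B6 = {u10, v10}
  B7 = {u5, v5}
  B8 = {u3, v3}
u0 ∈ B0, v0 ∈ B0 → same block

YES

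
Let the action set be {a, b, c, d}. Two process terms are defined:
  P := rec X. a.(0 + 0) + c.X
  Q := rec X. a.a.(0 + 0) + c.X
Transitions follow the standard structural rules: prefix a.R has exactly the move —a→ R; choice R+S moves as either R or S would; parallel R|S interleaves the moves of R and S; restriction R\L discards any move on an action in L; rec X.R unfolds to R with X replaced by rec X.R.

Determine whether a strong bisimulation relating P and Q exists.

Reachable graph of P (2 states):
  u0 = rec X. a.(0 + 0) + c.X :: =a=> u1, =c=> u0
  u1 = 0 + 0 :: ·
Reachable graph of Q (3 states):
  v0 = rec X. a.a.(0 + 0) + c.X :: =a=> v1, =c=> v0
  v1 = a.(0 + 0) :: =a=> v2
  v2 = 0 + 0 :: ·
Partition-refinement fixed point:
  B0 = {u0}
  B1 = {u1, v2}
  B2 = {v0}
  B3 = {v1}
u0 ∈ B0, v0 ∈ B2 → different blocks

not bisimilar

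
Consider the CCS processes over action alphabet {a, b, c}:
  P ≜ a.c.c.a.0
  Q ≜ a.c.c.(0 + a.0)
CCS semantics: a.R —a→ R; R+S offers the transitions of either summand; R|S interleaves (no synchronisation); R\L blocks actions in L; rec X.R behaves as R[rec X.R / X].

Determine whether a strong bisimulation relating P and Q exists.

LTS(P): 5 reachable states
  u0 = a.c.c.a.0 | ··a··> u1
  u1 = c.c.a.0 | ··c··> u2
  u2 = c.a.0 | ··c··> u3
  u3 = a.0 | ··a··> u4
  u4 = 0 | ·
LTS(Q): 5 reachable states
  v0 = a.c.c.(0 + a.0) | ··a··> v1
  v1 = c.c.(0 + a.0) | ··c··> v2
  v2 = c.(0 + a.0) | ··c··> v3
  v3 = 0 + a.0 | ··a··> v4
  v4 = 0 | ·
Partition-refinement fixed point:
  B0 = {u0, v0}
  B1 = {u1, v1}
  B2 = {u2, v2}
  B3 = {u3, v3}
  B4 = {u4, v4}
u0 ∈ B0, v0 ∈ B0 → same block

bisimilar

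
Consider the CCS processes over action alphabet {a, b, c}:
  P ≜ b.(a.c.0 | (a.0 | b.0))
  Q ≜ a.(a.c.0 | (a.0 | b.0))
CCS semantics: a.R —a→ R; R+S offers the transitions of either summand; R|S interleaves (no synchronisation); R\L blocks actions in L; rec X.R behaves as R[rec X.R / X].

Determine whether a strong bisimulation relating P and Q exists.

NO

LTS(P): 13 reachable states
  s0 = b.(a.c.0 | (a.0 | b.0)) ⊢ =b=> s1
  s1 = a.c.0 | (a.0 | b.0) ⊢ =a=> s2, =a=> s3, =b=> s4
  s2 = a.c.0 | (0 | b.0) ⊢ =a=> s5, =b=> s6
  s3 = c.0 | (a.0 | b.0) ⊢ =a=> s5, =b=> s7, =c=> s8
  s4 = a.c.0 | (a.0 | 0) ⊢ =a=> s6, =a=> s7
  s5 = c.0 | (0 | b.0) ⊢ =b=> s9, =c=> s10
  s6 = a.c.0 | (0 | 0) ⊢ =a=> s9
  s7 = c.0 | (a.0 | 0) ⊢ =a=> s9, =c=> s11
  s8 = 0 | (a.0 | b.0) ⊢ =a=> s10, =b=> s11
  s9 = c.0 | (0 | 0) ⊢ =c=> s12
  s10 = 0 | (0 | b.0) ⊢ =b=> s12
  s11 = 0 | (a.0 | 0) ⊢ =a=> s12
  s12 = 0 | (0 | 0) ⊢ deadlocked
LTS(Q): 13 reachable states
  t0 = a.(a.c.0 | (a.0 | b.0)) ⊢ =a=> t1
  t1 = a.c.0 | (a.0 | b.0) ⊢ =a=> t2, =a=> t3, =b=> t4
  t2 = a.c.0 | (0 | b.0) ⊢ =a=> t5, =b=> t6
  t3 = c.0 | (a.0 | b.0) ⊢ =a=> t5, =b=> t7, =c=> t8
  t4 = a.c.0 | (a.0 | 0) ⊢ =a=> t6, =a=> t7
  t5 = c.0 | (0 | b.0) ⊢ =b=> t9, =c=> t10
  t6 = a.c.0 | (0 | 0) ⊢ =a=> t9
  t7 = c.0 | (a.0 | 0) ⊢ =a=> t9, =c=> t11
  t8 = 0 | (a.0 | b.0) ⊢ =a=> t10, =b=> t11
  t9 = c.0 | (0 | 0) ⊢ =c=> t12
  t10 = 0 | (0 | b.0) ⊢ =b=> t12
  t11 = 0 | (a.0 | 0) ⊢ =a=> t12
  t12 = 0 | (0 | 0) ⊢ deadlocked
Coarsest stable partition (strong bisimilarity classes):
  B0 = {s0}
  B1 = {s1, t1}
  B2 = {s3, t3}
  B3 = {s8, t8}
  B4 = {s10, t10}
  B5 = {s12, t12}
  B6 = {s11, t11}
  B7 = {s7, t7}
  B8 = {s9, t9}
  B9 = {s5, t5}
  B10 = {s4, t4}
  B11 = {s6, t6}
  B12 = {s2, t2}
  B13 = {t0}
s0 ∈ B0, t0 ∈ B13 → different blocks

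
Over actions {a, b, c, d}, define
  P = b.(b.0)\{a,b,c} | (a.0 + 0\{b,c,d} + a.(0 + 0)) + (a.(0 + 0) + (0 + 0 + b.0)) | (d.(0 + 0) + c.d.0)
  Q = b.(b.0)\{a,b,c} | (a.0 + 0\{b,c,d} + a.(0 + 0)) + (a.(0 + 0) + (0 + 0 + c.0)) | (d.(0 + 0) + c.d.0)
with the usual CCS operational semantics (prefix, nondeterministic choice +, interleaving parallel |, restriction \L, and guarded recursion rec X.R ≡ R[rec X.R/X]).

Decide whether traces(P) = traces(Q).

LTS(P): 17 reachable states
  p0 = b.(b.0)\{a,b,c} | (a.0 + 0\{b,c,d} + a.(0 + 0)) + (a.(0 + 0) + (0 + 0 + b.0)) | (d.(0 + 0) + c.d.0) → --a--▸ p1, --a--▸ p2, --a--▸ p3, --b--▸ p4, --b--▸ p5, --c--▸ p6, --d--▸ p7
  p1 = (0 + 0) | (d.(0 + 0) + c.d.0) → --c--▸ p8, --d--▸ p9
  p2 = b.(b.0)\{a,b,c} | (0 + 0) → --b--▸ p10
  p3 = b.(b.0)\{a,b,c} | 0 → --b--▸ p11
  p4 = (b.0)\{a,b,c} | (a.0 + 0\{b,c,d} + a.(0 + 0)) → --a--▸ p10, --a--▸ p11
  p5 = 0 | (d.(0 + 0) + c.d.0) → --c--▸ p12, --d--▸ p13
  p6 = (a.(0 + 0) + (0 + 0 + b.0)) | d.0 → --a--▸ p8, --b--▸ p12, --d--▸ p14
  p7 = (a.(0 + 0) + (0 + 0 + b.0)) | (0 + 0) → --a--▸ p9, --b--▸ p13
  p8 = (0 + 0) | d.0 → --d--▸ p15
  p9 = (0 + 0) | (0 + 0) → deadlocked
  p10 = (b.0)\{a,b,c} | (0 + 0) → deadlocked
  p11 = (b.0)\{a,b,c} | 0 → deadlocked
  p12 = 0 | d.0 → --d--▸ p16
  p13 = 0 | (0 + 0) → deadlocked
  p14 = (a.(0 + 0) + (0 + 0 + b.0)) | 0 → --a--▸ p15, --b--▸ p16
  p15 = (0 + 0) | 0 → deadlocked
  p16 = 0 | 0 → deadlocked
LTS(Q): 17 reachable states
  q0 = b.(b.0)\{a,b,c} | (a.0 + 0\{b,c,d} + a.(0 + 0)) + (a.(0 + 0) + (0 + 0 + c.0)) | (d.(0 + 0) + c.d.0) → --a--▸ q1, --a--▸ q2, --a--▸ q3, --b--▸ q4, --c--▸ q5, --c--▸ q6, --d--▸ q7
  q1 = (0 + 0) | (d.(0 + 0) + c.d.0) → --c--▸ q8, --d--▸ q9
  q2 = b.(b.0)\{a,b,c} | (0 + 0) → --b--▸ q10
  q3 = b.(b.0)\{a,b,c} | 0 → --b--▸ q11
  q4 = (b.0)\{a,b,c} | (a.0 + 0\{b,c,d} + a.(0 + 0)) → --a--▸ q10, --a--▸ q11
  q5 = (a.(0 + 0) + (0 + 0 + c.0)) | d.0 → --a--▸ q8, --c--▸ q12, --d--▸ q13
  q6 = 0 | (d.(0 + 0) + c.d.0) → --c--▸ q12, --d--▸ q14
  q7 = (a.(0 + 0) + (0 + 0 + c.0)) | (0 + 0) → --a--▸ q9, --c--▸ q14
  q8 = (0 + 0) | d.0 → --d--▸ q15
  q9 = (0 + 0) | (0 + 0) → deadlocked
  q10 = (b.0)\{a,b,c} | (0 + 0) → deadlocked
  q11 = (b.0)\{a,b,c} | 0 → deadlocked
  q12 = 0 | d.0 → --d--▸ q16
  q13 = (a.(0 + 0) + (0 + 0 + c.0)) | 0 → --a--▸ q15, --c--▸ q16
  q14 = 0 | (0 + 0) → deadlocked
  q15 = (0 + 0) | 0 → deadlocked
  q16 = 0 | 0 → deadlocked
Trace ⟨bc⟩ through P, begin at {p0}:
  step 1 (b): {p4, p5}
  step 2 (c): {p12}
  P completes σ.
Trace ⟨bc⟩ through Q, begin at {q0}:
  step 1 (b): {q4}
  step 2 (c): no successor for Q

traces(P) ≠ traces(Q) — witness ⟨bc⟩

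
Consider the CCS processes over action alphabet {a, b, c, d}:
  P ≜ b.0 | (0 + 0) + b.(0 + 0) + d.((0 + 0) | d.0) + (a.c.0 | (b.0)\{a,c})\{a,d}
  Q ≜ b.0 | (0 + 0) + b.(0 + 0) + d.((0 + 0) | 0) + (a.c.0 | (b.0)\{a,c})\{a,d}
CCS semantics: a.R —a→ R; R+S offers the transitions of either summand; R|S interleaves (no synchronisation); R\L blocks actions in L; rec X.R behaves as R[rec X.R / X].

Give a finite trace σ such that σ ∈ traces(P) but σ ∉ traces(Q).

P's transition system — 6 states:
  p0 = b.0 | (0 + 0) + b.(0 + 0) + d.((0 + 0) | d.0) + (a.c.0 | (b.0)\{a,c})\{a,d} has moves —b→ p1, —b→ p2, —b→ p3, —d→ p4
  p1 = (a.c.0 | 0\{a,c})\{a,d} has moves stopped
  p2 = 0 + 0 has moves stopped
  p3 = 0 | (0 + 0) has moves stopped
  p4 = (0 + 0) | d.0 has moves —d→ p5
  p5 = (0 + 0) | 0 has moves stopped
Q's transition system — 5 states:
  q0 = b.0 | (0 + 0) + b.(0 + 0) + d.((0 + 0) | 0) + (a.c.0 | (b.0)\{a,c})\{a,d} has moves —b→ q1, —b→ q2, —b→ q3, —d→ q4
  q1 = (a.c.0 | 0\{a,c})\{a,d} has moves stopped
  q2 = 0 + 0 has moves stopped
  q3 = 0 | (0 + 0) has moves stopped
  q4 = (0 + 0) | 0 has moves stopped
Trace ⟨dd⟩ through P, begin at {p0}:
  step 1 (d): {p4}
  step 2 (d): {p5}
  P completes σ.
Trace ⟨dd⟩ through Q, begin at {q0}:
  step 1 (d): {q4}
  step 2 (d): no successor for Q

dd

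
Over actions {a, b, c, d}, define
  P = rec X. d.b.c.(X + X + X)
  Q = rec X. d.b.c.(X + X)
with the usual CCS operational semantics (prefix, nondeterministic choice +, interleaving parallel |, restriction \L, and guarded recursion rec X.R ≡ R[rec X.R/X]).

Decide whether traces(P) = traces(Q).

YES

Reachable graph of P (4 states):
  p0 = rec X. d.b.c.(X + X + X) → —d→ p1
  p1 = b.c.((rec X. d.b.c.(X + X + X)) + (rec X. d.b.c.(X + X + X)) + (rec X. d.b.c.(X + X + X))) → —b→ p2
  p2 = c.((rec X. d.b.c.(X + X + X)) + (rec X. d.b.c.(X + X + X)) + (rec X. d.b.c.(X + X + X))) → —c→ p3
  p3 = (rec X. d.b.c.(X + X + X)) + (rec X. d.b.c.(X + X + X)) + (rec X. d.b.c.(X + X + X)) → —d→ p1
Reachable graph of Q (4 states):
  q0 = rec X. d.b.c.(X + X) → —d→ q1
  q1 = b.c.((rec X. d.b.c.(X + X)) + (rec X. d.b.c.(X + X))) → —b→ q2
  q2 = c.((rec X. d.b.c.(X + X)) + (rec X. d.b.c.(X + X))) → —c→ q3
  q3 = (rec X. d.b.c.(X + X)) + (rec X. d.b.c.(X + X)) → —d→ q1
Partition-refinement fixed point:
  B0 = {p0, p3, q0, q3}
  B1 = {p1, q1}
  B2 = {p2, q2}
p0 ∈ B0, q0 ∈ B0 → same block
Bisimilar ⇒ trace-equivalent.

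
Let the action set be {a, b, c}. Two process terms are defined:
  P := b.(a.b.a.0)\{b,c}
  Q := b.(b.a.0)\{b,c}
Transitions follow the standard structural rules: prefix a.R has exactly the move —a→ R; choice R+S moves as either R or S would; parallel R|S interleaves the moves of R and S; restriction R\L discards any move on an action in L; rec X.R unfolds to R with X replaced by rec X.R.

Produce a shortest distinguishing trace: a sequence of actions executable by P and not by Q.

ba

LTS(P): 3 reachable states
  u0 = b.(a.b.a.0)\{b,c} has moves —b→ u1
  u1 = (a.b.a.0)\{b,c} has moves —a→ u2
  u2 = (b.a.0)\{b,c} has moves ·
LTS(Q): 2 reachable states
  v0 = b.(b.a.0)\{b,c} has moves —b→ v1
  v1 = (b.a.0)\{b,c} has moves ·
Run σ = ⟨ba⟩ on P: start {u0}
  after b @ step 1: {u1}
  after a @ step 2: {u2}
  ✓ P
Run σ = ⟨ba⟩ on Q: start {v0}
  after b @ step 1: {v1}
  after a @ step 2: ∅  — Q cannot continue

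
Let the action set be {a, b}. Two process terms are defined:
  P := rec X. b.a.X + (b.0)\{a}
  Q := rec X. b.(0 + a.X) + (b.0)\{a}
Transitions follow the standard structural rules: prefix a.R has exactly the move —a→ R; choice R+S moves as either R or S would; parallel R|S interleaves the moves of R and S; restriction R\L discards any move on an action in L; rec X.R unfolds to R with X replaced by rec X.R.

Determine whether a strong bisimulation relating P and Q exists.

LTS(P): 3 reachable states
  s0 = rec X. b.a.X + (b.0)\{a} → -b-> s1, -b-> s2
  s1 = 0\{a} → ∅
  s2 = a.(rec X. b.a.X + (b.0)\{a}) → -a-> s0
LTS(Q): 3 reachable states
  t0 = rec X. b.(0 + a.X) + (b.0)\{a} → -b-> t1, -b-> t2
  t1 = 0 + a.(rec X. b.(0 + a.X) + (b.0)\{a}) → -a-> t0
  t2 = 0\{a} → ∅
Partition-refinement fixed point:
  B0 = {s0, t0}
  B1 = {s1, t2}
  B2 = {s2, t1}
s0 ∈ B0, t0 ∈ B0 → same block

P ~ Q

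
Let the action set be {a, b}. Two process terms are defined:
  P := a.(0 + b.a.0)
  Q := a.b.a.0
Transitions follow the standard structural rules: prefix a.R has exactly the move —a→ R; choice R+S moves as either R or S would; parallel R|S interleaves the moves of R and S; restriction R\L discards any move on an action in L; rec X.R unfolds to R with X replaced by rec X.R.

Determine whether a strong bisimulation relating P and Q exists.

Reachable graph of P (4 states):
  p0 = a.(0 + b.a.0) has moves ··a··> p1
  p1 = 0 + b.a.0 has moves ··b··> p2
  p2 = a.0 has moves ··a··> p3
  p3 = 0 has moves ·
Reachable graph of Q (4 states):
  q0 = a.b.a.0 has moves ··a··> q1
  q1 = b.a.0 has moves ··b··> q2
  q2 = a.0 has moves ··a··> q3
  q3 = 0 has moves ·
Bisimilarity quotient blocks:
  B0 = {p0, q0}
  B1 = {p1, q1}
  B2 = {p2, q2}
  B3 = {p3, q3}
p0 ∈ B0, q0 ∈ B0 → same block

bisimilar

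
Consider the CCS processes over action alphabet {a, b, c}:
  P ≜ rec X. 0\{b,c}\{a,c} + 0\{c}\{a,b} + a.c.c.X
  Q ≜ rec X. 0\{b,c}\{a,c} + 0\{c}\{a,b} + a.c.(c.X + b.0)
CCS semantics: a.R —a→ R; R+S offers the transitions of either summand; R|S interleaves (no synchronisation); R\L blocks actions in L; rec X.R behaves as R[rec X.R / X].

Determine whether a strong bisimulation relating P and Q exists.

Reachable graph of P (3 states):
  u0 = rec X. 0\{b,c}\{a,c} + 0\{c}\{a,b} + a.c.c.X :: —a→ u1
  u1 = c.c.(rec X. 0\{b,c}\{a,c} + 0\{c}\{a,b} + a.c.c.X) :: —c→ u2
  u2 = c.(rec X. 0\{b,c}\{a,c} + 0\{c}\{a,b} + a.c.c.X) :: —c→ u0
Reachable graph of Q (4 states):
  v0 = rec X. 0\{b,c}\{a,c} + 0\{c}\{a,b} + a.c.(c.X + b.0) :: —a→ v1
  v1 = c.(c.(rec X. 0\{b,c}\{a,c} + 0\{c}\{a,b} + a.c.(c.X + b.0)) + b.0) :: —c→ v2
  v2 = c.(rec X. 0\{b,c}\{a,c} + 0\{c}\{a,b} + a.c.(c.X + b.0)) + b.0 :: —b→ v3, —c→ v0
  v3 = 0 :: ·
Coarsest stable partition (strong bisimilarity classes):
  B0 = {u0}
  B1 = {u1}
  B2 = {u2}
  B3 = {v0}
  B4 = {v1}
  B5 = {v2}
  B6 = {v3}
u0 ∈ B0, v0 ∈ B3 → different blocks

not bisimilar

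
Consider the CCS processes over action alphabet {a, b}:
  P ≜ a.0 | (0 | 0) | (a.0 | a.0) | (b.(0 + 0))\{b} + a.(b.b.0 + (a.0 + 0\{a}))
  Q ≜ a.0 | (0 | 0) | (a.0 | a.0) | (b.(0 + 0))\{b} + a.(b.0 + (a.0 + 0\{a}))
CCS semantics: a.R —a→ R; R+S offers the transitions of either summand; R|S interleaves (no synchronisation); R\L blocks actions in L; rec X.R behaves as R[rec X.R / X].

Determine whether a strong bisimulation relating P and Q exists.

LTS(P): 11 reachable states
  m0 = a.0 | (0 | 0) | (a.0 | a.0) | (b.(0 + 0))\{b} + a.(b.b.0 + (a.0 + 0\{a})) → ··a··> m1, ··a··> m2, ··a··> m3, ··a··> m4
  m1 = 0 | (0 | 0) | (a.0 | a.0) | (b.(0 + 0))\{b} → ··a··> m5, ··a··> m6
  m2 = a.0 | (0 | 0) | (0 | a.0) | (b.(0 + 0))\{b} → ··a··> m5, ··a··> m7
  m3 = a.0 | (0 | 0) | (a.0 | 0) | (b.(0 + 0))\{b} → ··a··> m6, ··a··> m7
  m4 = b.b.0 + (a.0 + 0\{a}) → ··a··> m8, ··b··> m9
  m5 = 0 | (0 | 0) | (0 | a.0) | (b.(0 + 0))\{b} → ··a··> m10
  m6 = 0 | (0 | 0) | (a.0 | 0) | (b.(0 + 0))\{b} → ··a··> m10
  m7 = a.0 | (0 | 0) | (0 | 0) | (b.(0 + 0))\{b} → ··a··> m10
  m8 = 0 → ·
  m9 = b.0 → ··b··> m8
  m10 = 0 | (0 | 0) | (0 | 0) | (b.(0 + 0))\{b} → ·
LTS(Q): 10 reachable states
  n0 = a.0 | (0 | 0) | (a.0 | a.0) | (b.(0 + 0))\{b} + a.(b.0 + (a.0 + 0\{a})) → ··a··> n1, ··a··> n2, ··a··> n3, ··a··> n4
  n1 = 0 | (0 | 0) | (a.0 | a.0) | (b.(0 + 0))\{b} → ··a··> n5, ··a··> n6
  n2 = a.0 | (0 | 0) | (0 | a.0) | (b.(0 + 0))\{b} → ··a··> n5, ··a··> n7
  n3 = a.0 | (0 | 0) | (a.0 | 0) | (b.(0 + 0))\{b} → ··a··> n6, ··a··> n7
  n4 = b.0 + (a.0 + 0\{a}) → ··a··> n8, ··b··> n8
  n5 = 0 | (0 | 0) | (0 | a.0) | (b.(0 + 0))\{b} → ··a··> n9
  n6 = 0 | (0 | 0) | (a.0 | 0) | (b.(0 + 0))\{b} → ··a··> n9
  n7 = a.0 | (0 | 0) | (0 | 0) | (b.(0 + 0))\{b} → ··a··> n9
  n8 = 0 → ·
  n9 = 0 | (0 | 0) | (0 | 0) | (b.(0 + 0))\{b} → ·
Partition-refinement fixed point:
  B0 = {m0}
  B1 = {m4}
  B2 = {m10, m8, n8, n9}
  B3 = {m9}
  B4 = {m1, m2, m3, n1, n2, n3}
  B5 = {m5, m6, m7, n5, n6, n7}
  B6 = {n0}
  B7 = {n4}
m0 ∈ B0, n0 ∈ B6 → different blocks

not bisimilar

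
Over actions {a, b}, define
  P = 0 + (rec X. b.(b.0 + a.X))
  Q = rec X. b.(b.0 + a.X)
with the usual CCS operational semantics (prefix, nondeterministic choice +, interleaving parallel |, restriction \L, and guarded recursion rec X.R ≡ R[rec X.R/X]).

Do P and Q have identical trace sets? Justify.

LTS(P): 4 reachable states
  m0 = 0 + (rec X. b.(b.0 + a.X)) → —b→ m1
  m1 = b.0 + a.(rec X. b.(b.0 + a.X)) → —a→ m2, —b→ m3
  m2 = rec X. b.(b.0 + a.X) → —b→ m1
  m3 = 0 → deadlocked
LTS(Q): 3 reachable states
  n0 = rec X. b.(b.0 + a.X) → —b→ n1
  n1 = b.0 + a.(rec X. b.(b.0 + a.X)) → —a→ n0, —b→ n2
  n2 = 0 → deadlocked
Bisimilarity quotient blocks:
  B0 = {m0, m2, n0}
  B1 = {m1, n1}
  B2 = {m3, n2}
m0 ∈ B0, n0 ∈ B0 → same block
Bisimilar ⇒ trace-equivalent.

traces(P) = traces(Q)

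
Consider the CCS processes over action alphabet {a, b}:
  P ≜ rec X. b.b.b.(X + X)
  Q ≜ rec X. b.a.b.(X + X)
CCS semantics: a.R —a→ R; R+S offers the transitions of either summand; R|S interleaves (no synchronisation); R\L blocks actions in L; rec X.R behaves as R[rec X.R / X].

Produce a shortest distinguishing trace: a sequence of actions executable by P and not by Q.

bb

LTS(P): 4 reachable states
  s0 = rec X. b.b.b.(X + X) has moves —b→ s1
  s1 = b.b.((rec X. b.b.b.(X + X)) + (rec X. b.b.b.(X + X))) has moves —b→ s2
  s2 = b.((rec X. b.b.b.(X + X)) + (rec X. b.b.b.(X + X))) has moves —b→ s3
  s3 = (rec X. b.b.b.(X + X)) + (rec X. b.b.b.(X + X)) has moves —b→ s1
LTS(Q): 4 reachable states
  t0 = rec X. b.a.b.(X + X) has moves —b→ t1
  t1 = a.b.((rec X. b.a.b.(X + X)) + (rec X. b.a.b.(X + X))) has moves —a→ t2
  t2 = b.((rec X. b.a.b.(X + X)) + (rec X. b.a.b.(X + X))) has moves —b→ t3
  t3 = (rec X. b.a.b.(X + X)) + (rec X. b.a.b.(X + X)) has moves —b→ t1
Trace ⟨bb⟩ through P, begin at {s0}:
  [1] b ⇒ {s1}
  [2] b ⇒ {s2}
  ✓ P
Trace ⟨bb⟩ through Q, begin at {t0}:
  [1] b ⇒ {t1}
  [2] b ⇒ no successor for Q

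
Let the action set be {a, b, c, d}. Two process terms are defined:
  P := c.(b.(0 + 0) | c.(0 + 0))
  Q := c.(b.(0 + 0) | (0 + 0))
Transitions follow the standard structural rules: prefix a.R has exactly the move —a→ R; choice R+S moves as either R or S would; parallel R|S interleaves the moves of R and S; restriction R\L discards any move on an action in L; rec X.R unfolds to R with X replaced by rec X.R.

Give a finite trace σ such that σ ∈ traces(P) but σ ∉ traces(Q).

cc

LTS(P): 5 reachable states
  s0 = c.(b.(0 + 0) | c.(0 + 0)) | --c--▸ s1
  s1 = b.(0 + 0) | c.(0 + 0) | --b--▸ s2, --c--▸ s3
  s2 = (0 + 0) | c.(0 + 0) | --c--▸ s4
  s3 = b.(0 + 0) | (0 + 0) | --b--▸ s4
  s4 = (0 + 0) | (0 + 0) | ∅
LTS(Q): 3 reachable states
  t0 = c.(b.(0 + 0) | (0 + 0)) | --c--▸ t1
  t1 = b.(0 + 0) | (0 + 0) | --b--▸ t2
  t2 = (0 + 0) | (0 + 0) | ∅
Trace ⟨cc⟩ through P, begin at {s0}:
  [1] c ⇒ {s1}
  [2] c ⇒ {s3}
  ✓ P
Trace ⟨cc⟩ through Q, begin at {t0}:
  [1] c ⇒ {t1}
  [2] c ⇒ ∅ (Q stuck)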